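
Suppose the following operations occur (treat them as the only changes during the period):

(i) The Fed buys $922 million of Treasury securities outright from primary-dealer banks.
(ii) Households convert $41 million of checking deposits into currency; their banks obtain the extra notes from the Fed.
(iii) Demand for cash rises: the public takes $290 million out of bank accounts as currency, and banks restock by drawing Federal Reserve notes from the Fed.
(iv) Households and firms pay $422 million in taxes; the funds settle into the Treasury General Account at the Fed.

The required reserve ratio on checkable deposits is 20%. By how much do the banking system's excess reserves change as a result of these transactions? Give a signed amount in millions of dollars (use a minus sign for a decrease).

OMO purchase (from banks) $922 million: reserves +$922M, deposits 0.
Currency withdrawal $41 million: reserves −$41M, deposits −$41M.
Currency withdrawal $290 million: reserves −$290M, deposits −$290M.
Government account inflow $422 million: reserves −$422M, deposits −$422M.
Totals: Δreserves = +$169M, Δdeposits = −$753M.
Δrequired reserves = 20% × −$753M = −$150.6M.
Δexcess reserves = Δreserves − Δrequired = +$169M − (−$150.6M) = +$319.6 million.

+$319.6 million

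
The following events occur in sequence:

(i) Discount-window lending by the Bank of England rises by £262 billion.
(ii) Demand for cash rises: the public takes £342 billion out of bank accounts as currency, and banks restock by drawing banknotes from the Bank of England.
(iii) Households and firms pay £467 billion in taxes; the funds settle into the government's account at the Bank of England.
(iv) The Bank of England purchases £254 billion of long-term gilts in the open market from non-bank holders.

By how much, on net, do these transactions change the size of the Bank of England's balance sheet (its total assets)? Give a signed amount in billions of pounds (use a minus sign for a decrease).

Bank of England balance sheet:
  Assets:      Securities +£254B, Loans to banks +£262B
  Liabilities: Bank reserves −£293B, Currency in circulation +£342B, Government deposits +£467B
Change in total Bank of England assets = +£516 billion.

+£516 billion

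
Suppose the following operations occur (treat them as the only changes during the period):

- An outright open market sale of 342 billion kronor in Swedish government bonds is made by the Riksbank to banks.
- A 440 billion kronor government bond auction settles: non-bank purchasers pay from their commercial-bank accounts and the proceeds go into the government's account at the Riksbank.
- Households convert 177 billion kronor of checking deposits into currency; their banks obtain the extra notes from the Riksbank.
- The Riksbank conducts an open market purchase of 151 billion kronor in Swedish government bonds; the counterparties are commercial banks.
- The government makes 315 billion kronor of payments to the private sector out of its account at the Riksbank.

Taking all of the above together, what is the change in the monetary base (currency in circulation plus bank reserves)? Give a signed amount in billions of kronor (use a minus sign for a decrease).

-316 billion

OMO sale (to banks) 342 billion kronor: Riksbank balance sheet contracts → −342B.
Government account inflow 440 billion kronor: reserves shift to a non-base liability → −440B.
Currency withdrawal 177 billion kronor: just a shift between currency and reserves — both are base money → 0.
OMO purchase (from banks) 151 billion kronor: Riksbank balance sheet expands → +151B.
Government spending 315 billion kronor: a non-base liability converts back to reserves → +315B.
Net: −342 − 440 + 0 + 151 + 315 = -316 billion.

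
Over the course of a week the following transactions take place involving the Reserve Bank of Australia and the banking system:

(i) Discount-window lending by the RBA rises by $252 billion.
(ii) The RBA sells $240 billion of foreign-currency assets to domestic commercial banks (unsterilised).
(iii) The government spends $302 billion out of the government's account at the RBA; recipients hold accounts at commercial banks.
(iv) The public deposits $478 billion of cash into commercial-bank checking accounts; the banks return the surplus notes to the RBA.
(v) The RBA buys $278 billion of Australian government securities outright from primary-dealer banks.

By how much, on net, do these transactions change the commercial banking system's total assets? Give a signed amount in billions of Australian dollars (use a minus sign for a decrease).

+$1032 billion

RBA balance sheet:
  Assets:      Securities +$278B, Loans to banks +$252B, Foreign assets −$240B
  Liabilities: Bank reserves +$1070B, Currency in circulation −$478B, Government deposits −$302B
Commercial banking system:
  Assets:      Reserves at CB +$1070B, Securities −$278B, Foreign assets +$240B
  Liabilities: Checkable deposits +$780B, Borrowings from CB +$252B
Change in total bank assets = +$1032 billion.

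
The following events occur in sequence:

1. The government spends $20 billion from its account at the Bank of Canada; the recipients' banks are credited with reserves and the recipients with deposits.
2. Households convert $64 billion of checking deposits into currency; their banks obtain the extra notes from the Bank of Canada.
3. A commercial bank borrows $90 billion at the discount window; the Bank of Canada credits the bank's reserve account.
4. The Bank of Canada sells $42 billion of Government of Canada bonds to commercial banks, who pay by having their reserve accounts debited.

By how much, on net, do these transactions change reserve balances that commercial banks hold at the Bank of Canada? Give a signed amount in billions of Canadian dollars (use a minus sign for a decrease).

+$4 billion

Government spending $20 billion: government payments flow into bank reserve accounts → +$20B.
Currency withdrawal $64 billion: banks swap reserves for currency → −$64B.
Discount-window loan $90 billion: the loan is credited to the bank's reserve account → +$90B.
OMO sale (to banks) $42 billion: the buying banks pay out of their reserve balances → −$42B.
Net: 20 − 64 + 90 − 42 = +$4 billion.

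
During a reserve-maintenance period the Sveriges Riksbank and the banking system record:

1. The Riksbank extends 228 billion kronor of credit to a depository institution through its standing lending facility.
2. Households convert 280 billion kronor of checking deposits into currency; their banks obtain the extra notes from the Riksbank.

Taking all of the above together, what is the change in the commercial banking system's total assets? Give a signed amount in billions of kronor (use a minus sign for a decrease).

-52 billion

Discount-window loan 228 billion kronor: bank balance sheets expand → +228B.
Currency withdrawal 280 billion kronor: bank balance sheets shrink → −280B.
Net: 228 − 280 = -52 billion.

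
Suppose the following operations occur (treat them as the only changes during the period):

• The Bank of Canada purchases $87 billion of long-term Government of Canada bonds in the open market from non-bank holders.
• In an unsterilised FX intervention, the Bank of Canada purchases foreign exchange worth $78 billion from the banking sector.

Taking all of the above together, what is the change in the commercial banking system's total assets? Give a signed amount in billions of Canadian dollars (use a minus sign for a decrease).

Asset purchase (from non-banks) $87 billion: bank balance sheets expand → +$87B.
FX purchase $78 billion: just an asset swap on bank balance sheets → 0.
Net: 87 + 0 = +$87 billion.

+$87 billion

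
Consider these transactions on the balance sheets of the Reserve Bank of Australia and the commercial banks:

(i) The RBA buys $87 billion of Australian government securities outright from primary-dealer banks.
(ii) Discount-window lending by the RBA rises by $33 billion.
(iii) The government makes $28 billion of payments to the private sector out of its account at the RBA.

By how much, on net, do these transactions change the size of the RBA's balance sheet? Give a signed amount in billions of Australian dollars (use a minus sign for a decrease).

OMO purchase (from banks) $87 billion: an RBA asset is acquired → +$87B.
Discount-window loan $33 billion: an RBA asset is acquired → +$33B.
Government spending $28 billion: only the composition of liabilities changes → 0.
Net: 87 + 33 + 0 = +$120 billion.

+$120 billion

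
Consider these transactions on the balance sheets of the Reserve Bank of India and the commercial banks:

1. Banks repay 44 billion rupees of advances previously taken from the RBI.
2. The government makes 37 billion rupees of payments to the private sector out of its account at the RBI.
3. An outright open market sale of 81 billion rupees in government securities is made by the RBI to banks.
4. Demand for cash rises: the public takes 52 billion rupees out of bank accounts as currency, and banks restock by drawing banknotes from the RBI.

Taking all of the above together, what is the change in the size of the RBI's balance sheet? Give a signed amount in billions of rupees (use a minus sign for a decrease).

Discount-window repayment 44 billion rupees: an RBI asset is shed → −44B.
Government spending 37 billion rupees: only the composition of liabilities changes → 0.
OMO sale (to banks) 81 billion rupees: an RBI asset is shed → −81B.
Currency withdrawal 52 billion rupees: only the composition of liabilities changes → 0.
Net: −44 + 0 − 81 + 0 = -125 billion.

-125 billion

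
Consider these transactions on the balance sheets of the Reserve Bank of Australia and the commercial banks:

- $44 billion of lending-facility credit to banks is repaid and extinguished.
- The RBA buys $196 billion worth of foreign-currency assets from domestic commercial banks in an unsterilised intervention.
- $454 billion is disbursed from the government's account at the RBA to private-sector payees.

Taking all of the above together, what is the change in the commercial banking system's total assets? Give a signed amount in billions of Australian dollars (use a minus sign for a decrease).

+$410 billion

Discount-window repayment $44 billion: bank balance sheets shrink → −$44B.
FX purchase $196 billion: just an asset swap on bank balance sheets → 0.
Government spending $454 billion: bank balance sheets expand → +$454B.
Net: −44 + 0 + 454 = +$410 billion.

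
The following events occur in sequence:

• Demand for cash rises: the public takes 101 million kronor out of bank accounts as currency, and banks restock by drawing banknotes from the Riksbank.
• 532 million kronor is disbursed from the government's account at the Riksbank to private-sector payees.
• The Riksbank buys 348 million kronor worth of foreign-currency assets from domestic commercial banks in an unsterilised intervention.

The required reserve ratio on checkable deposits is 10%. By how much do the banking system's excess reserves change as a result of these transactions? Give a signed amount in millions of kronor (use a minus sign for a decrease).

Currency withdrawal 101 million kronor: reserves −101M, deposits −101M.
Government spending 532 million kronor: reserves +532M, deposits +532M.
FX purchase 348 million kronor: reserves +348M, deposits 0.
Totals: Δreserves = +779M, Δdeposits = +431M.
Δrequired reserves = 10% × +431M = +43.1M.
Δexcess reserves = Δreserves − Δrequired = +779M − (+43.1M) = +735.9 million.

+735.9 million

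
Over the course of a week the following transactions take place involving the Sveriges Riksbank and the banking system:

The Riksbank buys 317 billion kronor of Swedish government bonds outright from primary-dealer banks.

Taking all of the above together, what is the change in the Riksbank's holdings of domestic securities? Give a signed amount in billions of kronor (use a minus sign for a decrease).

+317 billion

OMO purchase (from banks) 317 billion kronor: securities added to the Riksbank's portfolio → +317B.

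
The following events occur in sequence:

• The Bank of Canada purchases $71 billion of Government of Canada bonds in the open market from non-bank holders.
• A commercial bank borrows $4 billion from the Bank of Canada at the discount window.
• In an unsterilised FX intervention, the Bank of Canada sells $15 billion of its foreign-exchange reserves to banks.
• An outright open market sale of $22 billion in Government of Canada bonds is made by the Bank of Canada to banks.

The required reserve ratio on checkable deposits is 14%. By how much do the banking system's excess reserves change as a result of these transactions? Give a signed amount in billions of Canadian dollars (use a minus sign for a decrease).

Asset purchase (from non-banks) $71 billion: reserves +$71B, deposits +$71B.
Discount-window loan $4 billion: reserves +$4B, deposits 0.
FX sale $15 billion: reserves −$15B, deposits 0.
OMO sale (to banks) $22 billion: reserves −$22B, deposits 0.
Totals: Δreserves = +$38B, Δdeposits = +$71B.
Δrequired reserves = 14% × +$71B = +$9.94B.
Δexcess reserves = Δreserves − Δrequired = +$38B − (+$9.94B) = +$28.06 billion.

+$28.06 billion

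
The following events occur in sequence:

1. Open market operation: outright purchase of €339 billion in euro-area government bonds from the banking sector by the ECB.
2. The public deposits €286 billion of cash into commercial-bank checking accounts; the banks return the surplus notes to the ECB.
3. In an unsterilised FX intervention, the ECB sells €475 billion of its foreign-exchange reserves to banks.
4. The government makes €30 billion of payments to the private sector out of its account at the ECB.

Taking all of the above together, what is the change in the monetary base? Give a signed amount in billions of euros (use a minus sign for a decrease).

-€106 billion

OMO purchase (from banks) €339 billion: ECB balance sheet expands → +€339B.
Currency deposit €286 billion: just a shift between currency and reserves — both are base money → 0.
FX sale €475 billion: ECB balance sheet contracts → −€475B.
Government spending €30 billion: a non-base liability converts back to reserves → +€30B.
Net: 339 + 0 − 475 + 30 = -€106 billion.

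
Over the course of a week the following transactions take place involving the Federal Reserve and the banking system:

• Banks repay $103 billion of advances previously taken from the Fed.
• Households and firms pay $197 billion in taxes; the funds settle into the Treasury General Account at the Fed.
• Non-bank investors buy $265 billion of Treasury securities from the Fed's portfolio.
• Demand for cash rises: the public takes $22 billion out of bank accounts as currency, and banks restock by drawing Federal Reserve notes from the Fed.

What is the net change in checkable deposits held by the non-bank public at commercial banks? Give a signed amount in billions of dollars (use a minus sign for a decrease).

Discount-window repayment $103 billion: the counterparty is a bank, so public deposits are unchanged → 0.
Government account inflow $197 billion: non-bank counterparties' bank balances fall → −$197B.
Asset sale (to non-banks) $265 billion: non-bank counterparties' bank balances fall → −$265B.
Currency withdrawal $22 billion: non-bank counterparties' bank balances fall → −$22B.
Net: 0 − 197 − 265 − 22 = -$484 billion.

-$484 billion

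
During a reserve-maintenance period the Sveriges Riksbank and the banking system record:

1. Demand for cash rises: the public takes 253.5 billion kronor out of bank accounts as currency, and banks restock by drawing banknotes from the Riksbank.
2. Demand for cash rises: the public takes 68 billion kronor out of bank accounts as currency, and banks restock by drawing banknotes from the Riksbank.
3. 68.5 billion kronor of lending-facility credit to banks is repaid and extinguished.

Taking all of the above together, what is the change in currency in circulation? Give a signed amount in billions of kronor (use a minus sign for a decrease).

Currency withdrawal 253.5 billion kronor: notes leave the central bank → +253.5B.
Currency withdrawal 68 billion kronor: notes leave the central bank → +68B.
Discount-window repayment 68.5 billion kronor: no currency enters or leaves circulation → 0.
Net: 253.5 + 68 + 0 = +321.5 billion.

+321.5 billion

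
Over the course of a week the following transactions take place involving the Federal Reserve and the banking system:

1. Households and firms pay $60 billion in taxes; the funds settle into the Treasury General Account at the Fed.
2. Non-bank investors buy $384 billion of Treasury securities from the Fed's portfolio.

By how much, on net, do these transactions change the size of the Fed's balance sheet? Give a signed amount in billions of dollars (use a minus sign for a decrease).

Fed balance sheet:
  Assets:      Securities −$384B
  Liabilities: Bank reserves −$444B, Government deposits +$60B
Commercial banking system:
  Assets:      Reserves at CB −$444B
  Liabilities: Checkable deposits −$444B
Change in total Fed assets = -$384 billion.

-$384 billion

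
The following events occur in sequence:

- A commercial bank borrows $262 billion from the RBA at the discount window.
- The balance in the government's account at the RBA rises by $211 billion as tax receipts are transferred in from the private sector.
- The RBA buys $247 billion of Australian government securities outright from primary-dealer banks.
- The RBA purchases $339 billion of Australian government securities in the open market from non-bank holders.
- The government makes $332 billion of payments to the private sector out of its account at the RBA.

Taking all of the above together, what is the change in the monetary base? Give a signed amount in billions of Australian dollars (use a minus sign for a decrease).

Discount-window loan $262 billion: RBA balance sheet expands → +$262B.
Government account inflow $211 billion: reserves shift to a non-base liability → −$211B.
OMO purchase (from banks) $247 billion: RBA balance sheet expands → +$247B.
Asset purchase (from non-banks) $339 billion: RBA balance sheet expands → +$339B.
Government spending $332 billion: a non-base liability converts back to reserves → +$332B.
Net: 262 − 211 + 247 + 339 + 332 = +$969 billion.

+$969 billion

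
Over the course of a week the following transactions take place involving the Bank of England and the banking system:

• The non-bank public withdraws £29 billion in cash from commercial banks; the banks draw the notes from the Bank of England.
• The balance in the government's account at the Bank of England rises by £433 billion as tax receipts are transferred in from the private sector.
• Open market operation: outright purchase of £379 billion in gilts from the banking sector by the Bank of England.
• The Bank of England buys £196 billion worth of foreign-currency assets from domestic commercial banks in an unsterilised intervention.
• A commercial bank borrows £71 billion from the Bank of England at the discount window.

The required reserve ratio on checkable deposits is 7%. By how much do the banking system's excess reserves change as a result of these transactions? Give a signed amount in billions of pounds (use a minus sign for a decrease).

+£216.34 billion

Currency withdrawal £29 billion: reserves −£29B, deposits −£29B.
Government account inflow £433 billion: reserves −£433B, deposits −£433B.
OMO purchase (from banks) £379 billion: reserves +£379B, deposits 0.
FX purchase £196 billion: reserves +£196B, deposits 0.
Discount-window loan £71 billion: reserves +£71B, deposits 0.
Totals: Δreserves = +£184B, Δdeposits = −£462B.
Δrequired reserves = 7% × −£462B = −£32.34B.
Δexcess reserves = Δreserves − Δrequired = +£184B − (−£32.34B) = +£216.34 billion.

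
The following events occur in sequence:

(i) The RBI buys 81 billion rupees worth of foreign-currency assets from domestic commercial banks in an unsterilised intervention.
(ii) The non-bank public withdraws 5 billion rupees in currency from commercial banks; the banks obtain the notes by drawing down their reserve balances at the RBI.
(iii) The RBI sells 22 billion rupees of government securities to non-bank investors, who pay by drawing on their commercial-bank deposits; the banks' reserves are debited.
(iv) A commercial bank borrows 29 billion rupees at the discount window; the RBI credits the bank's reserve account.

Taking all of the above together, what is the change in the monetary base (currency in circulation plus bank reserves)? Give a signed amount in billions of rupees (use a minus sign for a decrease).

RBI balance sheet:
  Assets:      Securities −22B, Loans to banks +29B, Foreign assets +81B
  Liabilities: Bank reserves +83B, Currency in circulation +5B
Monetary base = currency + reserves: +5B + (+83B) = +88 billion.

+88 billion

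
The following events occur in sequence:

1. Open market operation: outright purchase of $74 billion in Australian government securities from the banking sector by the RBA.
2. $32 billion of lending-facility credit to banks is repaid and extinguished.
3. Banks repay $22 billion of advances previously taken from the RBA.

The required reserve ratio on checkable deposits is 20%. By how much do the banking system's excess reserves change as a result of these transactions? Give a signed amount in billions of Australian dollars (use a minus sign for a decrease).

OMO purchase (from banks) $74 billion: reserves +$74B, deposits 0.
Discount-window repayment $32 billion: reserves −$32B, deposits 0.
Discount-window repayment $22 billion: reserves −$22B, deposits 0.
Totals: Δreserves = +$20B, Δdeposits = 0.
Δrequired reserves = 20% × 0 = 0.
Δexcess reserves = Δreserves − Δrequired = +$20B − (0) = +$20 billion.

+$20 billion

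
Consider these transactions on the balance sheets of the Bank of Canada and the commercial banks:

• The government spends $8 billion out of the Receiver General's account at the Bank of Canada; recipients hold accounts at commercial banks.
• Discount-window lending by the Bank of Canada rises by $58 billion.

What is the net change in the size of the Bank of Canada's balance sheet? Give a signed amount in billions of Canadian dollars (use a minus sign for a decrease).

+$58 billion

Bank of Canada balance sheet:
  Assets:      Loans to banks +$58B
  Liabilities: Bank reserves +$66B, Government deposits −$8B
Change in total Bank of Canada assets = +$58 billion.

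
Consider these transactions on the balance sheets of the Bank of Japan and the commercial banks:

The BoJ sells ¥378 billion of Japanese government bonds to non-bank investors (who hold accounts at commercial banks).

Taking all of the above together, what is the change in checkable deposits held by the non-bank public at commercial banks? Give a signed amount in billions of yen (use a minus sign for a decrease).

Asset sale (to non-banks) ¥378 billion: non-bank counterparties' bank balances fall → −¥378B.

-¥378 billion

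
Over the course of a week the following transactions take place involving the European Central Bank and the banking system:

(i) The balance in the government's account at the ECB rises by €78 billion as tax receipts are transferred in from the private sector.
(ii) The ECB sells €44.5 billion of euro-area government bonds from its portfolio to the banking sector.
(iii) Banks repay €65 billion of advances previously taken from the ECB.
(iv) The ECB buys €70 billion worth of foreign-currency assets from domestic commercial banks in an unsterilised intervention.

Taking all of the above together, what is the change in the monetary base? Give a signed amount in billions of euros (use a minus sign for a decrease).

-€117.5 billion

Government account inflow €78 billion: reserves shift to a non-base liability → −€78B.
OMO sale (to banks) €44.5 billion: ECB balance sheet contracts → −€44.5B.
Discount-window repayment €65 billion: ECB balance sheet contracts → −€65B.
FX purchase €70 billion: ECB balance sheet expands → +€70B.
Net: −78 − 44.5 − 65 + 70 = -€117.5 billion.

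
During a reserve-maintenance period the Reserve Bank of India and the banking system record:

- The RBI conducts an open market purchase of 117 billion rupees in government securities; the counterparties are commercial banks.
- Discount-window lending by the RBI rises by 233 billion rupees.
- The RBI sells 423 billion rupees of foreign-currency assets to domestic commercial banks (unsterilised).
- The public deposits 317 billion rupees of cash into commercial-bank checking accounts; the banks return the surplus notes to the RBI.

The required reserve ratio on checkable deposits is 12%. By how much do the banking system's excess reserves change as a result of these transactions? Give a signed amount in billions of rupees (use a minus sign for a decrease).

+205.96 billion

OMO purchase (from banks) 117 billion rupees: reserves +117B, deposits 0.
Discount-window loan 233 billion rupees: reserves +233B, deposits 0.
FX sale 423 billion rupees: reserves −423B, deposits 0.
Currency deposit 317 billion rupees: reserves +317B, deposits +317B.
Totals: Δreserves = +244B, Δdeposits = +317B.
Δrequired reserves = 12% × +317B = +38.04B.
Δexcess reserves = Δreserves − Δrequired = +244B − (+38.04B) = +205.96 billion.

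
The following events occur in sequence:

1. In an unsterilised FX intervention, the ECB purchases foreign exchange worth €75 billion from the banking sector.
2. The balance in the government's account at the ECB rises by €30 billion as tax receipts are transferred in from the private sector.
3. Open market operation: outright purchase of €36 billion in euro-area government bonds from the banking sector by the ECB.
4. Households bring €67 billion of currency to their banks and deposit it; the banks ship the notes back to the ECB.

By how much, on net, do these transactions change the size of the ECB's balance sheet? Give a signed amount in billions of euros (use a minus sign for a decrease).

ECB balance sheet:
  Assets:      Securities +€36B, Foreign assets +€75B
  Liabilities: Bank reserves +€148B, Currency in circulation −€67B, Government deposits +€30B
Commercial banking system:
  Assets:      Reserves at CB +€148B, Securities −€36B, Foreign assets −€75B
  Liabilities: Checkable deposits +€37B
Change in total ECB assets = +€111 billion.

+€111 billion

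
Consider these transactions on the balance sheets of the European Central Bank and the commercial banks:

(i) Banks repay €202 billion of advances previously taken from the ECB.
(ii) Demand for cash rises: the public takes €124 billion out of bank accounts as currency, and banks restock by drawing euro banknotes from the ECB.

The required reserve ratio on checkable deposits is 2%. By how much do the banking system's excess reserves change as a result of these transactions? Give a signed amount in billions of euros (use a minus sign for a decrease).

-€323.52 billion

Discount-window repayment €202 billion: reserves −€202B, deposits 0.
Currency withdrawal €124 billion: reserves −€124B, deposits −€124B.
Totals: Δreserves = −€326B, Δdeposits = −€124B.
Δrequired reserves = 2% × −€124B = −€2.48B.
Δexcess reserves = Δreserves − Δrequired = −€326B − (−€2.48B) = -€323.52 billion.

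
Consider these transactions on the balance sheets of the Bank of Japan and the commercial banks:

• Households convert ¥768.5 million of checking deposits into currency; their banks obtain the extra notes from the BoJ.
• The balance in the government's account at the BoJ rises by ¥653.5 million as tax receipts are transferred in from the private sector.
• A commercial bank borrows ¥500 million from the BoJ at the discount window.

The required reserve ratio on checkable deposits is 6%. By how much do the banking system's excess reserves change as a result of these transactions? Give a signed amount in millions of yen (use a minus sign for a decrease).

-¥836.68 million

Currency withdrawal ¥768.5 million: reserves −¥768.5M, deposits −¥768.5M.
Government account inflow ¥653.5 million: reserves −¥653.5M, deposits −¥653.5M.
Discount-window loan ¥500 million: reserves +¥500M, deposits 0.
Totals: Δreserves = −¥922M, Δdeposits = −¥1422M.
Δrequired reserves = 6% × −¥1422M = −¥85.32M.
Δexcess reserves = Δreserves − Δrequired = −¥922M − (−¥85.32M) = -¥836.68 million.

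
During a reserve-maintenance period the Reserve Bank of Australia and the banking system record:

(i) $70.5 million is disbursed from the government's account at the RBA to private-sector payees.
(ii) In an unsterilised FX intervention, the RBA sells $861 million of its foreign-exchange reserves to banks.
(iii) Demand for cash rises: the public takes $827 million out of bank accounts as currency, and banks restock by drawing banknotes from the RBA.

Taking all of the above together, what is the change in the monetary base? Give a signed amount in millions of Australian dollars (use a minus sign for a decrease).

-$790.5 million

Government spending $70.5 million: a non-base liability converts back to reserves → +$70.5M.
FX sale $861 million: RBA balance sheet contracts → −$861M.
Currency withdrawal $827 million: just a shift between currency and reserves — both are base money → 0.
Net: 70.5 − 861 + 0 = -$790.5 million.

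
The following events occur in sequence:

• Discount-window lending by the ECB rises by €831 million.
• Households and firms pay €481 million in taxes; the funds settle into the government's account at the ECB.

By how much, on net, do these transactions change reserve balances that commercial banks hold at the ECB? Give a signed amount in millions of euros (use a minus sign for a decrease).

Discount-window loan €831 million: the loan is credited to the bank's reserve account → +€831M.
Government account inflow €481 million: funds move from bank reserves into the government account → −€481M.
Net: 831 − 481 = +€350 million.

+€350 million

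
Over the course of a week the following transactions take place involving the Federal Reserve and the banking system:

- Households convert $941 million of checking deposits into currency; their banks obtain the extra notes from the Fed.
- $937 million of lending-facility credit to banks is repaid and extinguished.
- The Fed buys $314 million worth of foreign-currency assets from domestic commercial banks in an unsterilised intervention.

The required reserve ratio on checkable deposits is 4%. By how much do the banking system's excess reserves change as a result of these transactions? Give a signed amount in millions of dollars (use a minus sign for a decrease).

Currency withdrawal $941 million: reserves −$941M, deposits −$941M.
Discount-window repayment $937 million: reserves −$937M, deposits 0.
FX purchase $314 million: reserves +$314M, deposits 0.
Totals: Δreserves = −$1564M, Δdeposits = −$941M.
Δrequired reserves = 4% × −$941M = −$37.64M.
Δexcess reserves = Δreserves − Δrequired = −$1564M − (−$37.64M) = -$1526.36 million.

-$1526.36 million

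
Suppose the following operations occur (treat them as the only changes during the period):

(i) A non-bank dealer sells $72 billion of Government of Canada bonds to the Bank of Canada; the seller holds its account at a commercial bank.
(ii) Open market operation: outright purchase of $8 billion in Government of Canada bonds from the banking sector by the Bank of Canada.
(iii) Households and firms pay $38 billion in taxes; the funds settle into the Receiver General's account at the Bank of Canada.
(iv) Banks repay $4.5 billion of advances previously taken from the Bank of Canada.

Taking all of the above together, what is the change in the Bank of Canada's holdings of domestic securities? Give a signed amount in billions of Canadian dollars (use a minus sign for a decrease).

Asset purchase (from non-banks) $72 billion: securities added to the Bank of Canada's portfolio → +$72B.
OMO purchase (from banks) $8 billion: securities added to the Bank of Canada's portfolio → +$8B.
Government account inflow $38 billion: the Bank of Canada's securities portfolio is untouched → 0.
Discount-window repayment $4.5 billion: the Bank of Canada's securities portfolio is untouched → 0.
Net: 72 + 8 + 0 + 0 = +$80 billion.

+$80 billion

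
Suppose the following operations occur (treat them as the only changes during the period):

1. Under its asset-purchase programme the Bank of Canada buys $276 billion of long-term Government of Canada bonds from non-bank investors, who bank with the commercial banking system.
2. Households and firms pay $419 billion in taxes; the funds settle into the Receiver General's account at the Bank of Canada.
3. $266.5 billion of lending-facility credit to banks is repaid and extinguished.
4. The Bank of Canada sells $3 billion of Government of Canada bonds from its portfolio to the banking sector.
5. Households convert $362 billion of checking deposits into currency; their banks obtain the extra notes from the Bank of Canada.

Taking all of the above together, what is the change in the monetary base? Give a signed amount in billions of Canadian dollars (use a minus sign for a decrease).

Asset purchase (from non-banks) $276 billion: Bank of Canada balance sheet expands → +$276B.
Government account inflow $419 billion: reserves shift to a non-base liability → −$419B.
Discount-window repayment $266.5 billion: Bank of Canada balance sheet contracts → −$266.5B.
OMO sale (to banks) $3 billion: Bank of Canada balance sheet contracts → −$3B.
Currency withdrawal $362 billion: just a shift between currency and reserves — both are base money → 0.
Net: 276 − 419 − 266.5 − 3 + 0 = -$412.5 billion.

-$412.5 billion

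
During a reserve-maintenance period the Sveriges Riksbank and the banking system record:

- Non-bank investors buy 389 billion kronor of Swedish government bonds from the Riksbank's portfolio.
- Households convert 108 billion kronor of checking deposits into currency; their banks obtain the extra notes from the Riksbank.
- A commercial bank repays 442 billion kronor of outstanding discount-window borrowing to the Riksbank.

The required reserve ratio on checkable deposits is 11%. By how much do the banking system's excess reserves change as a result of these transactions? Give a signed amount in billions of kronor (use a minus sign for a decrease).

-884.33 billion

Asset sale (to non-banks) 389 billion kronor: reserves −389B, deposits −389B.
Currency withdrawal 108 billion kronor: reserves −108B, deposits −108B.
Discount-window repayment 442 billion kronor: reserves −442B, deposits 0.
Totals: Δreserves = −939B, Δdeposits = −497B.
Δrequired reserves = 11% × −497B = −54.67B.
Δexcess reserves = Δreserves − Δrequired = −939B − (−54.67B) = -884.33 billion.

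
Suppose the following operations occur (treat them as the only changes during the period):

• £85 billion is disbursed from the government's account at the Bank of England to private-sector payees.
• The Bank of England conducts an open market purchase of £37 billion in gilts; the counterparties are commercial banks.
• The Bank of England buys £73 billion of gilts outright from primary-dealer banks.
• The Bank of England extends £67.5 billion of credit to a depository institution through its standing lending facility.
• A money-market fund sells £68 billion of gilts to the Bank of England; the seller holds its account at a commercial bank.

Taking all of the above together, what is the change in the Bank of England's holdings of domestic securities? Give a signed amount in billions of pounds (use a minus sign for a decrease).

Bank of England balance sheet:
  Assets:      Securities +£178B, Loans to banks +£67.5B
  Liabilities: Bank reserves +£330.5B, Government deposits −£85B
So the change in the Bank of England's holdings of domestic securities is +£178 billion.

+£178 billion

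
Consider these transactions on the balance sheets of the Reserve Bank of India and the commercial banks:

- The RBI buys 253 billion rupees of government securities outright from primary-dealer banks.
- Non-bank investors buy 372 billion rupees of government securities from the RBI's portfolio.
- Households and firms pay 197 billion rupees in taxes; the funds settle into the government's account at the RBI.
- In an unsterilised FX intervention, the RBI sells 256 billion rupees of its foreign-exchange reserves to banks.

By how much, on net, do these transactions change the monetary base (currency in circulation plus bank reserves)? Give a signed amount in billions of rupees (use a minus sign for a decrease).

-572 billion

OMO purchase (from banks) 253 billion rupees: RBI balance sheet expands → +253B.
Asset sale (to non-banks) 372 billion rupees: RBI balance sheet contracts → −372B.
Government account inflow 197 billion rupees: reserves shift to a non-base liability → −197B.
FX sale 256 billion rupees: RBI balance sheet contracts → −256B.
Net: 253 − 372 − 197 − 256 = -572 billion.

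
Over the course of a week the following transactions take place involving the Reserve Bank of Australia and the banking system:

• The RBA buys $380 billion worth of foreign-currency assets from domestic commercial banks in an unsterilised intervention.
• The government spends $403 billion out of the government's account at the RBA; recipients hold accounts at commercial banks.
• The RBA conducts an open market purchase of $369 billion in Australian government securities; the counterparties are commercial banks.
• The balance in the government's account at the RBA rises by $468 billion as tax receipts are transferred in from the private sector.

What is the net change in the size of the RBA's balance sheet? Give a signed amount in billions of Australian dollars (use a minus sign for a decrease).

FX purchase $380 billion: an RBA asset is acquired → +$380B.
Government spending $403 billion: only the composition of liabilities changes → 0.
OMO purchase (from banks) $369 billion: an RBA asset is acquired → +$369B.
Government account inflow $468 billion: only the composition of liabilities changes → 0.
Net: 380 + 0 + 369 + 0 = +$749 billion.

+$749 billion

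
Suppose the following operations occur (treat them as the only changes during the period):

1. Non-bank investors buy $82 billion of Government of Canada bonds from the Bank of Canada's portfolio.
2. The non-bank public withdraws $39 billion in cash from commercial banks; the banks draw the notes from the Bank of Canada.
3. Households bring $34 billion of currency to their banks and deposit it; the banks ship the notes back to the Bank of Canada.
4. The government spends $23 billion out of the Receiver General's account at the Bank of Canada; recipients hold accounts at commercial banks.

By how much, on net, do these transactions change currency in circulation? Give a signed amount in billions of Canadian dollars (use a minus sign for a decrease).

Asset sale (to non-banks) $82 billion: no currency enters or leaves circulation → 0.
Currency withdrawal $39 billion: notes leave the central bank → +$39B.
Currency deposit $34 billion: notes return to the central bank → −$34B.
Government spending $23 billion: no currency enters or leaves circulation → 0.
Net: 0 + 39 − 34 + 0 = +$5 billion.

+$5 billion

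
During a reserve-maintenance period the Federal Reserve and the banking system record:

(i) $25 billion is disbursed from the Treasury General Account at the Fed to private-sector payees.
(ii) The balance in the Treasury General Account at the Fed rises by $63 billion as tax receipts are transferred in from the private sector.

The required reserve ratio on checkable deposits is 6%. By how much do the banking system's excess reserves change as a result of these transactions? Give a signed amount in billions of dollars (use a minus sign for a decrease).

Government spending $25 billion: reserves +$25B, deposits +$25B.
Government account inflow $63 billion: reserves −$63B, deposits −$63B.
Totals: Δreserves = −$38B, Δdeposits = −$38B.
Δrequired reserves = 6% × −$38B = −$2.28B.
Δexcess reserves = Δreserves − Δrequired = −$38B − (−$2.28B) = -$35.72 billion.

-$35.72 billion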